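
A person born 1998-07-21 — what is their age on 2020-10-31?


Birth: 1998-07-21
Reference: 2020-10-31
Year difference: 2020 - 1998 = 22

22 years old


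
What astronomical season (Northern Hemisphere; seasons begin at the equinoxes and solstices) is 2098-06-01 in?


Date: June 1
Astronomical Spring (approx.; exact equinox/solstice day varies by year): March 20 to June 20
June 1 falls within the Spring window

Spring


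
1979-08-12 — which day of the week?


Date: August 12, 1979
Anchor: Jan 1, 1979. With p = 1979 - 1 = 1978: (p + p//4 - p//100 + p//400) mod 7 = (1978 + 494 - 19 + 4) mod 7 = 2457 mod 7 = 0 -> Monday (Mon=0 ... Sun=6)
Days before August (Jan-Jul): 212; offset = 212 + 12 - 1 = 223
Weekday index = (0 + 223) mod 7 = 6

Day of the week: Sunday


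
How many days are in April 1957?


April 1957

30 days


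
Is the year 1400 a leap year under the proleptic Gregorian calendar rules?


Gregorian leap year rule: divisible by 4, but not by 100, unless also by 400.
1400 is divisible by 100 but not 400 -> not a leap year

No


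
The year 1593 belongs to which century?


Century = (year - 1) // 100 + 1
= (1593 - 1) // 100 + 1
= 1592 // 100 + 1
= 15 + 1

16th century


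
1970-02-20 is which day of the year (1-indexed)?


Date: February 20, 1970
Days in months 1 through 1: 31
Plus 20 days in February

Day of year: 51


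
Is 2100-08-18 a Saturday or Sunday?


Anchor: Jan 1, 2100. With p = 2100 - 1 = 2099: (p + p//4 - p//100 + p//400) mod 7 = (2099 + 524 - 20 + 5) mod 7 = 2608 mod 7 = 4 -> Friday (Mon=0 ... Sun=6)
Day of year: 230; offset = 229
Weekday index = (4 + 229) mod 7 = 2 -> Wednesday
Weekend days: Saturday, Sunday

No


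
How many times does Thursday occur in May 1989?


May 1989 has 31 days
Anchor: Jan 1, 1989. With p = 1989 - 1 = 1988: (p + p//4 - p//100 + p//400) mod 7 = (1988 + 497 - 19 + 4) mod 7 = 2470 mod 7 = 6 -> Sunday (Mon=0 ... Sun=6)
Days before May (Jan-Apr): 120; May 1 index = (6 + 120) mod 7 = 0 -> Monday
First Thursday is May 4
Thursdays: 4, 11, 18, 25

4 Thursdays


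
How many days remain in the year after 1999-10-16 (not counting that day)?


Day of year: 289 of 365
Remaining = 365 - 289

76 days


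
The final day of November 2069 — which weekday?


November 2069 has 30 days
Anchor: Jan 1, 2069. With p = 2069 - 1 = 2068: (p + p//4 - p//100 + p//400) mod 7 = (2068 + 517 - 20 + 5) mod 7 = 2570 mod 7 = 1 -> Tuesday (Mon=0 ... Sun=6)
Days before November (Jan-Oct): 304; November 1 index = (1 + 304) mod 7 = 4 -> Friday
Last day offset: 30 - 1 = 29 days
Weekday index = (4 + 29) mod 7 = 5

Saturday, November 30


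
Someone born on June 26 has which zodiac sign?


Date: June 26
Conventional tropical zodiac dates: Cancer from June 21 onward; Leo starts July 23
June 26 falls within the Cancer range

Cancer


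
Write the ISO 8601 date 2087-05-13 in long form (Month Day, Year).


ISO 2087-05-13 parses as year=2087, month=05, day=13
Month 5 -> May

May 13, 2087


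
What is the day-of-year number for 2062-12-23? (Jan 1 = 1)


Date: December 23, 2062
Days in months 1 through 11: 334
Plus 23 days in December

Day of year: 357


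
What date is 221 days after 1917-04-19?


Start: 1917-04-19, add 221 days
April 1917 has 30 days: 30 - 19 = 11 days to April 30 -> 210 left
May 1917 has 31 days -> 179 left
June 1917 has 30 days -> 149 left
July 1917 has 31 days -> 118 left
August 1917 has 31 days -> 87 left
September 1917 has 30 days -> 57 left
October 1917 has 31 days -> 26 left
November 1917: 26 <= 30 -> lands on November 26

Result: 1917-11-26


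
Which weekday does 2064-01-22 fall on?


Date: January 22, 2064
Anchor: Jan 1, 2064. With p = 2064 - 1 = 2063: (p + p//4 - p//100 + p//400) mod 7 = (2063 + 515 - 20 + 5) mod 7 = 2563 mod 7 = 1 -> Tuesday (Mon=0 ... Sun=6)
Days into year = 22 - 1 = 21
Weekday index = (1 + 21) mod 7 = 1

Day of the week: Tuesday


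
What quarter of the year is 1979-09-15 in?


Month: September (month 9)
Q1: Jan-Mar, Q2: Apr-Jun, Q3: Jul-Sep, Q4: Oct-Dec

Q3


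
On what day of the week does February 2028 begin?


Target: February 1, 2028
Anchor: Jan 1, 2028. With p = 2028 - 1 = 2027: (p + p//4 - p//100 + p//400) mod 7 = (2027 + 506 - 20 + 5) mod 7 = 2518 mod 7 = 5 -> Saturday (Mon=0 ... Sun=6)
Days before February (Jan): 31 days
Weekday index = (5 + 31) mod 7 = 1

Tuesday


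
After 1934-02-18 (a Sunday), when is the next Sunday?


Current: Sunday
Target: Sunday
Days ahead: 7

Next Sunday: 1934-02-25


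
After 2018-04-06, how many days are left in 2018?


Day of year: 96 of 365
Remaining = 365 - 96

269 days


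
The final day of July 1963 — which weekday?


July 1963 has 31 days
Anchor: Jan 1, 1963. With p = 1963 - 1 = 1962: (p + p//4 - p//100 + p//400) mod 7 = (1962 + 490 - 19 + 4) mod 7 = 2437 mod 7 = 1 -> Tuesday (Mon=0 ... Sun=6)
Days before July (Jan-Jun): 181; July 1 index = (1 + 181) mod 7 = 0 -> Monday
Last day offset: 31 - 1 = 30 days
Weekday index = (0 + 30) mod 7 = 2

Wednesday, July 31


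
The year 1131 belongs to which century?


Century = (year - 1) // 100 + 1
= (1131 - 1) // 100 + 1
= 1130 // 100 + 1
= 11 + 1

12th century


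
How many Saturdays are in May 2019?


May 2019 has 31 days
Anchor: Jan 1, 2019. With p = 2019 - 1 = 2018: (p + p//4 - p//100 + p//400) mod 7 = (2018 + 504 - 20 + 5) mod 7 = 2507 mod 7 = 1 -> Tuesday (Mon=0 ... Sun=6)
Days before May (Jan-Apr): 120; May 1 index = (1 + 120) mod 7 = 2 -> Wednesday
First Saturday is May 4
Saturdays: 4, 11, 18, 25

4 Saturdays


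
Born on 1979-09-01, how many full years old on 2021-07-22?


Birth: 1979-09-01
Reference: 2021-07-22
Year difference: 2021 - 1979 = 42
Birthday not yet reached in 2021, subtract 1

41 years old


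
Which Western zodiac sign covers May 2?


Date: May 2
Conventional tropical zodiac dates: Taurus from April 20 onward; Gemini starts May 21
May 2 falls within the Taurus range

Taurus


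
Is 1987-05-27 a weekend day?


Anchor: Jan 1, 1987. With p = 1987 - 1 = 1986: (p + p//4 - p//100 + p//400) mod 7 = (1986 + 496 - 19 + 4) mod 7 = 2467 mod 7 = 3 -> Thursday (Mon=0 ... Sun=6)
Day of year: 147; offset = 146
Weekday index = (3 + 146) mod 7 = 2 -> Wednesday
Weekend days: Saturday, Sunday

No


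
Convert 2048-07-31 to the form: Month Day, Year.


ISO 2048-07-31 parses as year=2048, month=07, day=31
Month 7 -> July

July 31, 2048


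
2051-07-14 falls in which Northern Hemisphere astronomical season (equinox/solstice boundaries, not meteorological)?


Date: July 14
Astronomical Summer (approx.; exact equinox/solstice day varies by year): June 21 to September 21
July 14 falls within the Summer window

Summer


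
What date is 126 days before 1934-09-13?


Start: 1934-09-13, subtract 126 days
Back 13 days from September 13 reaches August 31, 1934 -> 113 left
August 1934 has 31 days -> back to July 31, 1934 -> 82 left
July 1934 has 31 days -> back to June 30, 1934 -> 51 left
June 1934 has 30 days -> back to May 31, 1934 -> 21 left
May 1934: 31 - 21 = 10 -> lands on May 10

Result: 1934-05-10


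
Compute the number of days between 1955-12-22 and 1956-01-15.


From 1955-12-22 to 1956-01-15
1955-12-22: days before December = 31 + 28 + 31 + 30 + 31 + 30 + 31 + 31 + 30 + 31 + 30 = 334 (1955 is not a leap year); day of year = 334 + 22 = 356
1956-01-15: day of year = 15
Rest of 1955: 365 - 356 = 9
Total = 9 + 15 = 24

24 days


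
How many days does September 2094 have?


September 2094

30 days


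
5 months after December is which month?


December is month 12
12 + 5 = 17; wrap: 17 - 12 = 5

May


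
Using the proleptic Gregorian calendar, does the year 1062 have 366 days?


Gregorian leap year rule: divisible by 4, but not by 100, unless also by 400.
1062 is not divisible by 4 -> not a leap year

No


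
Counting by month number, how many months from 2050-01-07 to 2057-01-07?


From January 2050 to January 2057
7 years * 12 = 84 months = 84

84 months


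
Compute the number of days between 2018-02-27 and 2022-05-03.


From 2018-02-27 to 2022-05-03
2018-02-27: days before February = 31; day of year = 31 + 27 = 58
2022-05-03: days before May = 31 + 28 + 31 + 30 = 120 (2022 is not a leap year); day of year = 120 + 3 = 123
Rest of 2018: 365 - 58 = 307
Full years 2019 (365), 2020 (366), 2021 (365): 1096
Total = 307 + 1096 + 123 = 1526

1526 days


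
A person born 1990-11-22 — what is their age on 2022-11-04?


Birth: 1990-11-22
Reference: 2022-11-04
Year difference: 2022 - 1990 = 32
Birthday not yet reached in 2022, subtract 1

31 years old


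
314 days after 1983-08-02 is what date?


Start: 1983-08-02, add 314 days
August 1983 has 31 days: 31 - 2 = 29 days to August 31 -> 285 left
September 1983 has 30 days -> 255 left
October 1983 has 31 days -> 224 left
November 1983 has 30 days -> 194 left
December 1983 has 31 days -> 163 left
January 1984 has 31 days -> 132 left
February 1984 has 29 days -> 103 left
March 1984 has 31 days -> 72 left
April 1984 has 30 days -> 42 left
May 1984 has 31 days -> 11 left
June 1984: 11 <= 30 -> lands on June 11

Result: 1984-06-11


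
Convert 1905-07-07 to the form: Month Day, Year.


ISO 1905-07-07 parses as year=1905, month=07, day=07
Month 7 -> July

July 7, 1905


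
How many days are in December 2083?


December 2083

31 days


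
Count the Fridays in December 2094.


December 2094 has 31 days
Anchor: Jan 1, 2094. With p = 2094 - 1 = 2093: (p + p//4 - p//100 + p//400) mod 7 = (2093 + 523 - 20 + 5) mod 7 = 2601 mod 7 = 4 -> Friday (Mon=0 ... Sun=6)
Days before December (Jan-Nov): 334; December 1 index = (4 + 334) mod 7 = 2 -> Wednesday
First Friday is December 3
Fridays: 3, 10, 17, 24, 31

5 Fridays


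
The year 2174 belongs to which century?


Century = (year - 1) // 100 + 1
= (2174 - 1) // 100 + 1
= 2173 // 100 + 1
= 21 + 1

22nd century


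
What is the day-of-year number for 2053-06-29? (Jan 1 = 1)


Date: June 29, 2053
Days in months 1 through 5: 151
Plus 29 days in June

Day of year: 180


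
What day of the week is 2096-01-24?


Date: January 24, 2096
Anchor: Jan 1, 2096. With p = 2096 - 1 = 2095: (p + p//4 - p//100 + p//400) mod 7 = (2095 + 523 - 20 + 5) mod 7 = 2603 mod 7 = 6 -> Sunday (Mon=0 ... Sun=6)
Days into year = 24 - 1 = 23
Weekday index = (6 + 23) mod 7 = 1

Day of the week: Tuesday


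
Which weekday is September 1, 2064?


Target: September 1, 2064
Anchor: Jan 1, 2064. With p = 2064 - 1 = 2063: (p + p//4 - p//100 + p//400) mod 7 = (2063 + 515 - 20 + 5) mod 7 = 2563 mod 7 = 1 -> Tuesday (Mon=0 ... Sun=6)
Days before September (Jan-Aug): 244 days
Weekday index = (1 + 244) mod 7 = 0

Monday


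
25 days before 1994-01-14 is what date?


Start: 1994-01-14, subtract 25 days
Back 14 days from January 14 reaches December 31, 1993 -> 11 left
December 1993: 31 - 11 = 20 -> lands on December 20

Result: 1993-12-20


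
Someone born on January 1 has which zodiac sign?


Date: January 1
Conventional tropical zodiac dates: Capricorn from December 22 onward; Aquarius starts January 20
January 1 falls within the Capricorn range

Capricorn


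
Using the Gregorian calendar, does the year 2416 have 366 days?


Gregorian leap year rule: divisible by 4, but not by 100, unless also by 400.
2416 is divisible by 4 but not 100 -> leap year

Yes


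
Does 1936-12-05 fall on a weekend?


Anchor: Jan 1, 1936. With p = 1936 - 1 = 1935: (p + p//4 - p//100 + p//400) mod 7 = (1935 + 483 - 19 + 4) mod 7 = 2403 mod 7 = 2 -> Wednesday (Mon=0 ... Sun=6)
Day of year: 340; offset = 339
Weekday index = (2 + 339) mod 7 = 5 -> Saturday
Weekend days: Saturday, Sunday

Yes


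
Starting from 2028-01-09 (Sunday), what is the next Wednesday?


Current: Sunday
Target: Wednesday
Days ahead: 3

Next Wednesday: 2028-01-12


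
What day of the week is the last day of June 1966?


June 1966 has 30 days
Anchor: Jan 1, 1966. With p = 1966 - 1 = 1965: (p + p//4 - p//100 + p//400) mod 7 = (1965 + 491 - 19 + 4) mod 7 = 2441 mod 7 = 5 -> Saturday (Mon=0 ... Sun=6)
Days before June (Jan-May): 151; June 1 index = (5 + 151) mod 7 = 2 -> Wednesday
Last day offset: 30 - 1 = 29 days
Weekday index = (2 + 29) mod 7 = 3

Thursday, June 30


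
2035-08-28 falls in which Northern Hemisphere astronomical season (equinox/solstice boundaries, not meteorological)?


Date: August 28
Astronomical Summer (approx.; exact equinox/solstice day varies by year): June 21 to September 21
August 28 falls within the Summer window

Summer


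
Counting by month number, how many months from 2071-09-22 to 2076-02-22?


From September 2071 to February 2076
5 years * 12 = 60 months, minus 7 months = 53

53 months


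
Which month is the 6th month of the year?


Month 6 of 12

June


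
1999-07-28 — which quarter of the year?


Month: July (month 7)
Q1: Jan-Mar, Q2: Apr-Jun, Q3: Jul-Sep, Q4: Oct-Dec

Q3


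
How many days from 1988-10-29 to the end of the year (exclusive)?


Day of year: 303 of 366
Remaining = 366 - 303

63 days


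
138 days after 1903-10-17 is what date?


Start: 1903-10-17, add 138 days
October 1903 has 31 days: 31 - 17 = 14 days to October 31 -> 124 left
November 1903 has 30 days -> 94 left
December 1903 has 31 days -> 63 left
January 1904 has 31 days -> 32 left
February 1904 has 29 days -> 3 left
March 1904: 3 <= 31 -> lands on March 3

Result: 1904-03-03


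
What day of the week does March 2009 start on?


Target: March 1, 2009
Anchor: Jan 1, 2009. With p = 2009 - 1 = 2008: (p + p//4 - p//100 + p//400) mod 7 = (2008 + 502 - 20 + 5) mod 7 = 2495 mod 7 = 3 -> Thursday (Mon=0 ... Sun=6)
Days before March (Jan-Feb): 59 days
Weekday index = (3 + 59) mod 7 = 6

Sunday


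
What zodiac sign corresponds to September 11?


Date: September 11
Conventional tropical zodiac dates: Virgo from August 23 onward; Libra starts September 23
September 11 falls within the Virgo range

Virgo


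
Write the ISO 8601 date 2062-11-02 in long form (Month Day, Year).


ISO 2062-11-02 parses as year=2062, month=11, day=02
Month 11 -> November

November 2, 2062


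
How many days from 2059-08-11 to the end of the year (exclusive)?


Day of year: 223 of 365
Remaining = 365 - 223

142 days


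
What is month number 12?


Month 12 of 12

December


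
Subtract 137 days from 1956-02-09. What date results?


Start: 1956-02-09, subtract 137 days
Back 9 days from February 9 reaches January 31, 1956 -> 128 left
January 1956 has 31 days -> back to December 31, 1955 -> 97 left
December 1955 has 31 days -> back to November 30, 1955 -> 66 left
November 1955 has 30 days -> back to October 31, 1955 -> 36 left
October 1955 has 31 days -> back to September 30, 1955 -> 5 left
September 1955: 30 - 5 = 25 -> lands on September 25

Result: 1955-09-25


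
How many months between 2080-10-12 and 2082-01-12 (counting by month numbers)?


From October 2080 to January 2082
2 years * 12 = 24 months, minus 9 months = 15

15 months


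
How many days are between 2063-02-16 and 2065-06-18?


From 2063-02-16 to 2065-06-18
2063-02-16: days before February = 31; day of year = 31 + 16 = 47
2065-06-18: days before June = 31 + 28 + 31 + 30 + 31 = 151 (2065 is not a leap year); day of year = 151 + 18 = 169
Rest of 2063: 365 - 47 = 318
Full years 2064 (366): 366
Total = 318 + 366 + 169 = 853

853 days


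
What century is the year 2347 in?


Century = (year - 1) // 100 + 1
= (2347 - 1) // 100 + 1
= 2346 // 100 + 1
= 23 + 1

24th century


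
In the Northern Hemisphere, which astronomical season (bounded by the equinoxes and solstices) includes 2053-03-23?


Date: March 23
Astronomical Spring (approx.; exact equinox/solstice day varies by year): March 20 to June 20
March 23 falls within the Spring window

Spring


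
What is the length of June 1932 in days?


June 1932

30 days


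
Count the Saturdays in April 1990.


April 1990 has 30 days
Anchor: Jan 1, 1990. With p = 1990 - 1 = 1989: (p + p//4 - p//100 + p//400) mod 7 = (1989 + 497 - 19 + 4) mod 7 = 2471 mod 7 = 0 -> Monday (Mon=0 ... Sun=6)
Days before April (Jan-Mar): 90; April 1 index = (0 + 90) mod 7 = 6 -> Sunday
First Saturday is April 7
Saturdays: 7, 14, 21, 28

4 Saturdays


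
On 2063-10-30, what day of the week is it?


Date: October 30, 2063
Anchor: Jan 1, 2063. With p = 2063 - 1 = 2062: (p + p//4 - p//100 + p//400) mod 7 = (2062 + 515 - 20 + 5) mod 7 = 2562 mod 7 = 0 -> Monday (Mon=0 ... Sun=6)
Days before October (Jan-Sep): 273; offset = 273 + 30 - 1 = 302
Weekday index = (0 + 302) mod 7 = 1

Day of the week: Tuesday


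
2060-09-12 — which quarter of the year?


Month: September (month 9)
Q1: Jan-Mar, Q2: Apr-Jun, Q3: Jul-Sep, Q4: Oct-Dec

Q3


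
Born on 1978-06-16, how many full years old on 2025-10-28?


Birth: 1978-06-16
Reference: 2025-10-28
Year difference: 2025 - 1978 = 47

47 years old


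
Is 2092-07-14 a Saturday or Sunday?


Anchor: Jan 1, 2092. With p = 2092 - 1 = 2091: (p + p//4 - p//100 + p//400) mod 7 = (2091 + 522 - 20 + 5) mod 7 = 2598 mod 7 = 1 -> Tuesday (Mon=0 ... Sun=6)
Day of year: 196; offset = 195
Weekday index = (1 + 195) mod 7 = 0 -> Monday
Weekend days: Saturday, Sunday

No


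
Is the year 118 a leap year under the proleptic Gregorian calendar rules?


Gregorian leap year rule: divisible by 4, but not by 100, unless also by 400.
118 is not divisible by 4 -> not a leap year

No


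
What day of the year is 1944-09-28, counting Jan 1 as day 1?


Date: September 28, 1944
Days in months 1 through 8: 244
Plus 28 days in September

Day of year: 272


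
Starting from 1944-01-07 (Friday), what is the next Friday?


Current: Friday
Target: Friday
Days ahead: 7

Next Friday: 1944-01-14


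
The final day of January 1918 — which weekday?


January 1918 has 31 days
Anchor: Jan 1, 1918. With p = 1918 - 1 = 1917: (p + p//4 - p//100 + p//400) mod 7 = (1917 + 479 - 19 + 4) mod 7 = 2381 mod 7 = 1 -> Tuesday (Mon=0 ... Sun=6)
January 1 is the anchor itself -> Tuesday
Last day offset: 31 - 1 = 30 days
Weekday index = (1 + 30) mod 7 = 3

Thursday, January 31


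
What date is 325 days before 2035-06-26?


Start: 2035-06-26, subtract 325 days
Back 26 days from June 26 reaches May 31, 2035 -> 299 left
May 2035 has 31 days -> back to April 30, 2035 -> 268 left
April 2035 has 30 days -> back to March 31, 2035 -> 238 left
March 2035 has 31 days -> back to February 28, 2035 -> 207 left
February 2035 has 28 days -> back to January 31, 2035 -> 179 left
January 2035 has 31 days -> back to December 31, 2034 -> 148 left
December 2034 has 31 days -> back to November 30, 2034 -> 117 left
November 2034 has 30 days -> back to October 31, 2034 -> 87 left
October 2034 has 31 days -> back to September 30, 2034 -> 56 left
September 2034 has 30 days -> back to August 31, 2034 -> 26 left
August 2034: 31 - 26 = 5 -> lands on August 5

Result: 2034-08-05


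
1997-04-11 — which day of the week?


Date: April 11, 1997
Anchor: Jan 1, 1997. With p = 1997 - 1 = 1996: (p + p//4 - p//100 + p//400) mod 7 = (1996 + 499 - 19 + 4) mod 7 = 2480 mod 7 = 2 -> Wednesday (Mon=0 ... Sun=6)
Days before April (Jan-Mar): 90; offset = 90 + 11 - 1 = 100
Weekday index = (2 + 100) mod 7 = 4

Day of the week: Friday


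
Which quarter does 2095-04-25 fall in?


Month: April (month 4)
Q1: Jan-Mar, Q2: Apr-Jun, Q3: Jul-Sep, Q4: Oct-Dec

Q2


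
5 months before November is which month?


November is month 11
11 - 5 = 6

June


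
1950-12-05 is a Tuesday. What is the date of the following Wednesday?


Current: Tuesday
Target: Wednesday
Days ahead: 1

Next Wednesday: 1950-12-06


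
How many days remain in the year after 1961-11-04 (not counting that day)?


Day of year: 308 of 365
Remaining = 365 - 308

57 days


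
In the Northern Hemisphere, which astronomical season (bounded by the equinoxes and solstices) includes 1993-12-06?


Date: December 6
Astronomical Autumn (approx.; exact equinox/solstice day varies by year): September 22 to December 20
December 6 falls within the Autumn window

Autumn


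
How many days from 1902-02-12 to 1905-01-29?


From 1902-02-12 to 1905-01-29
1902-02-12: days before February = 31; day of year = 31 + 12 = 43
1905-01-29: day of year = 29
Rest of 1902: 365 - 43 = 322
Full years 1903 (365), 1904 (366): 731
Total = 322 + 731 + 29 = 1082

1082 days


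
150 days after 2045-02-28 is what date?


Start: 2045-02-28, add 150 days
February 28 is the last day of February 2045 -> 150 left
March 2045 has 31 days -> 119 left
April 2045 has 30 days -> 89 left
May 2045 has 31 days -> 58 left
June 2045 has 30 days -> 28 left
July 2045: 28 <= 31 -> lands on July 28

Result: 2045-07-28


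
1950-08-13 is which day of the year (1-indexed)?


Date: August 13, 1950
Days in months 1 through 7: 212
Plus 13 days in August

Day of year: 225


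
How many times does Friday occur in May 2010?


May 2010 has 31 days
Anchor: Jan 1, 2010. With p = 2010 - 1 = 2009: (p + p//4 - p//100 + p//400) mod 7 = (2009 + 502 - 20 + 5) mod 7 = 2496 mod 7 = 4 -> Friday (Mon=0 ... Sun=6)
Days before May (Jan-Apr): 120; May 1 index = (4 + 120) mod 7 = 5 -> Saturday
First Friday is May 7
Fridays: 7, 14, 21, 28

4 Fridays


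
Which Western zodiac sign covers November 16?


Date: November 16
Conventional tropical zodiac dates: Scorpio from October 23 onward; Sagittarius starts November 22
November 16 falls within the Scorpio range

Scorpio


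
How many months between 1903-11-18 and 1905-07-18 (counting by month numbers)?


From November 1903 to July 1905
2 years * 12 = 24 months, minus 4 months = 20

20 months


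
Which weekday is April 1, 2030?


Target: April 1, 2030
Anchor: Jan 1, 2030. With p = 2030 - 1 = 2029: (p + p//4 - p//100 + p//400) mod 7 = (2029 + 507 - 20 + 5) mod 7 = 2521 mod 7 = 1 -> Tuesday (Mon=0 ... Sun=6)
Days before April (Jan-Mar): 90 days
Weekday index = (1 + 90) mod 7 = 0

Monday


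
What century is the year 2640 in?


Century = (year - 1) // 100 + 1
= (2640 - 1) // 100 + 1
= 2639 // 100 + 1
= 26 + 1

27th century


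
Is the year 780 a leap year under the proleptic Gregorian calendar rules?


Gregorian leap year rule: divisible by 4, but not by 100, unless also by 400.
780 is divisible by 4 but not 100 -> leap year

Yes


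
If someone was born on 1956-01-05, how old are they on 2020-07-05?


Birth: 1956-01-05
Reference: 2020-07-05
Year difference: 2020 - 1956 = 64

64 years old


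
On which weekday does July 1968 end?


July 1968 has 31 days
Anchor: Jan 1, 1968. With p = 1968 - 1 = 1967: (p + p//4 - p//100 + p//400) mod 7 = (1967 + 491 - 19 + 4) mod 7 = 2443 mod 7 = 0 -> Monday (Mon=0 ... Sun=6)
Days before July (Jan-Jun): 182; July 1 index = (0 + 182) mod 7 = 0 -> Monday
Last day offset: 31 - 1 = 30 days
Weekday index = (0 + 30) mod 7 = 2

Wednesday, July 31


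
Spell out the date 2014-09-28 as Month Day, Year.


ISO 2014-09-28 parses as year=2014, month=09, day=28
Month 9 -> September

September 28, 2014


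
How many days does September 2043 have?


September 2043

30 days


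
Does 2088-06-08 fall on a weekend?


Anchor: Jan 1, 2088. With p = 2088 - 1 = 2087: (p + p//4 - p//100 + p//400) mod 7 = (2087 + 521 - 20 + 5) mod 7 = 2593 mod 7 = 3 -> Thursday (Mon=0 ... Sun=6)
Day of year: 160; offset = 159
Weekday index = (3 + 159) mod 7 = 1 -> Tuesday
Weekend days: Saturday, Sunday

No


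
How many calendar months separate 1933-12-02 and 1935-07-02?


From December 1933 to July 1935
2 years * 12 = 24 months, minus 5 months = 19

19 months


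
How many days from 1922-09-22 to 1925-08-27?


From 1922-09-22 to 1925-08-27
1922-09-22: days before September = 31 + 28 + 31 + 30 + 31 + 30 + 31 + 31 = 243 (1922 is not a leap year); day of year = 243 + 22 = 265
1925-08-27: days before August = 31 + 28 + 31 + 30 + 31 + 30 + 31 = 212 (1925 is not a leap year); day of year = 212 + 27 = 239
Rest of 1922: 365 - 265 = 100
Full years 1923 (365), 1924 (366): 731
Total = 100 + 731 + 239 = 1070

1070 days


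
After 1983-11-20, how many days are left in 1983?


Day of year: 324 of 365
Remaining = 365 - 324

41 days


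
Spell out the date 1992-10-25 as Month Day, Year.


ISO 1992-10-25 parses as year=1992, month=10, day=25
Month 10 -> October

October 25, 1992


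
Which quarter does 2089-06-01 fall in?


Month: June (month 6)
Q1: Jan-Mar, Q2: Apr-Jun, Q3: Jul-Sep, Q4: Oct-Dec

Q2


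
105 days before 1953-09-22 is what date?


Start: 1953-09-22, subtract 105 days
Back 22 days from September 22 reaches August 31, 1953 -> 83 left
August 1953 has 31 days -> back to July 31, 1953 -> 52 left
July 1953 has 31 days -> back to June 30, 1953 -> 21 left
June 1953: 30 - 21 = 9 -> lands on June 9

Result: 1953-06-09


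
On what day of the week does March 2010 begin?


Target: March 1, 2010
Anchor: Jan 1, 2010. With p = 2010 - 1 = 2009: (p + p//4 - p//100 + p//400) mod 7 = (2009 + 502 - 20 + 5) mod 7 = 2496 mod 7 = 4 -> Friday (Mon=0 ... Sun=6)
Days before March (Jan-Feb): 59 days
Weekday index = (4 + 59) mod 7 = 0

Monday


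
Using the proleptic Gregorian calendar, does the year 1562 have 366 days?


Gregorian leap year rule: divisible by 4, but not by 100, unless also by 400.
1562 is not divisible by 4 -> not a leap year

No


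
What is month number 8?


Month 8 of 12

August


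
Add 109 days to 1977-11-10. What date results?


Start: 1977-11-10, add 109 days
November 1977 has 30 days: 30 - 10 = 20 days to November 30 -> 89 left
December 1977 has 31 days -> 58 left
January 1978 has 31 days -> 27 left
February 1978: 27 <= 28 -> lands on February 27

Result: 1978-02-27


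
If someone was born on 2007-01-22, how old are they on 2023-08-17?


Birth: 2007-01-22
Reference: 2023-08-17
Year difference: 2023 - 2007 = 16

16 years old


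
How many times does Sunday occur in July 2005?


July 2005 has 31 days
Anchor: Jan 1, 2005. With p = 2005 - 1 = 2004: (p + p//4 - p//100 + p//400) mod 7 = (2004 + 501 - 20 + 5) mod 7 = 2490 mod 7 = 5 -> Saturday (Mon=0 ... Sun=6)
Days before July (Jan-Jun): 181; July 1 index = (5 + 181) mod 7 = 4 -> Friday
First Sunday is July 3
Sundays: 3, 10, 17, 24, 31

5 Sundays


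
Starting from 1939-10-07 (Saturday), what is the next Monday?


Current: Saturday
Target: Monday
Days ahead: 2

Next Monday: 1939-10-09


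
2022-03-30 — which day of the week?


Date: March 30, 2022
Anchor: Jan 1, 2022. With p = 2022 - 1 = 2021: (p + p//4 - p//100 + p//400) mod 7 = (2021 + 505 - 20 + 5) mod 7 = 2511 mod 7 = 5 -> Saturday (Mon=0 ... Sun=6)
Days before March (Jan-Feb): 59; offset = 59 + 30 - 1 = 88
Weekday index = (5 + 88) mod 7 = 2

Day of the week: Wednesday


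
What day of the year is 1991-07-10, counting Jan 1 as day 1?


Date: July 10, 1991
Days in months 1 through 6: 181
Plus 10 days in July

Day of year: 191


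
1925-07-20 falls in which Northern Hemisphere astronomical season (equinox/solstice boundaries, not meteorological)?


Date: July 20
Astronomical Summer (approx.; exact equinox/solstice day varies by year): June 21 to September 21
July 20 falls within the Summer window

Summer


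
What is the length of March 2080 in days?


March 2080

31 days


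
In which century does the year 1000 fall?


Century = (year - 1) // 100 + 1
= (1000 - 1) // 100 + 1
= 999 // 100 + 1
= 9 + 1

10th century


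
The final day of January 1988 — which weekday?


January 1988 has 31 days
Anchor: Jan 1, 1988. With p = 1988 - 1 = 1987: (p + p//4 - p//100 + p//400) mod 7 = (1987 + 496 - 19 + 4) mod 7 = 2468 mod 7 = 4 -> Friday (Mon=0 ... Sun=6)
January 1 is the anchor itself -> Friday
Last day offset: 31 - 1 = 30 days
Weekday index = (4 + 30) mod 7 = 6

Sunday, January 31


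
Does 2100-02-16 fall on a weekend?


Anchor: Jan 1, 2100. With p = 2100 - 1 = 2099: (p + p//4 - p//100 + p//400) mod 7 = (2099 + 524 - 20 + 5) mod 7 = 2608 mod 7 = 4 -> Friday (Mon=0 ... Sun=6)
Day of year: 47; offset = 46
Weekday index = (4 + 46) mod 7 = 1 -> Tuesday
Weekend days: Saturday, Sunday

No


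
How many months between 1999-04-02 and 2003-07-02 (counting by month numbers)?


From April 1999 to July 2003
4 years * 12 = 48 months, plus 3 months = 51

51 months


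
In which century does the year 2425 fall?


Century = (year - 1) // 100 + 1
= (2425 - 1) // 100 + 1
= 2424 // 100 + 1
= 24 + 1

25th century


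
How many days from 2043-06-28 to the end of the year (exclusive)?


Day of year: 179 of 365
Remaining = 365 - 179

186 days


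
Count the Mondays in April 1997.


April 1997 has 30 days
Anchor: Jan 1, 1997. With p = 1997 - 1 = 1996: (p + p//4 - p//100 + p//400) mod 7 = (1996 + 499 - 19 + 4) mod 7 = 2480 mod 7 = 2 -> Wednesday (Mon=0 ... Sun=6)
Days before April (Jan-Mar): 90; April 1 index = (2 + 90) mod 7 = 1 -> Tuesday
First Monday is April 7
Mondays: 7, 14, 21, 28

4 Mondays


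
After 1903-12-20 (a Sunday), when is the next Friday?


Current: Sunday
Target: Friday
Days ahead: 5

Next Friday: 1903-12-25


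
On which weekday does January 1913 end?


January 1913 has 31 days
Anchor: Jan 1, 1913. With p = 1913 - 1 = 1912: (p + p//4 - p//100 + p//400) mod 7 = (1912 + 478 - 19 + 4) mod 7 = 2375 mod 7 = 2 -> Wednesday (Mon=0 ... Sun=6)
January 1 is the anchor itself -> Wednesday
Last day offset: 31 - 1 = 30 days
Weekday index = (2 + 30) mod 7 = 4

Friday, January 31


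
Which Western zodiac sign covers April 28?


Date: April 28
Conventional tropical zodiac dates: Taurus from April 20 onward; Gemini starts May 21
April 28 falls within the Taurus range

Taurus


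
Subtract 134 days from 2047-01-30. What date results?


Start: 2047-01-30, subtract 134 days
Back 30 days from January 30 reaches December 31, 2046 -> 104 left
December 2046 has 31 days -> back to November 30, 2046 -> 73 left
November 2046 has 30 days -> back to October 31, 2046 -> 43 left
October 2046 has 31 days -> back to September 30, 2046 -> 12 left
September 2046: 30 - 12 = 18 -> lands on September 18

Result: 2046-09-18


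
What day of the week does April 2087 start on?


Target: April 1, 2087
Anchor: Jan 1, 2087. With p = 2087 - 1 = 2086: (p + p//4 - p//100 + p//400) mod 7 = (2086 + 521 - 20 + 5) mod 7 = 2592 mod 7 = 2 -> Wednesday (Mon=0 ... Sun=6)
Days before April (Jan-Mar): 90 days
Weekday index = (2 + 90) mod 7 = 1

Tuesday


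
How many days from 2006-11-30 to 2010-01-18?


From 2006-11-30 to 2010-01-18
2006-11-30: days before November = 31 + 28 + 31 + 30 + 31 + 30 + 31 + 31 + 30 + 31 = 304 (2006 is not a leap year); day of year = 304 + 30 = 334
2010-01-18: day of year = 18
Rest of 2006: 365 - 334 = 31
Full years 2007 (365), 2008 (366), 2009 (365): 1096
Total = 31 + 1096 + 18 = 1145

1145 days


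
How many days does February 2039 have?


February 2039 (leap year: no)

28 days


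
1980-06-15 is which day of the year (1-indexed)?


Date: June 15, 1980
Days in months 1 through 5: 152
Plus 15 days in June

Day of year: 167


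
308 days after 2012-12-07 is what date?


Start: 2012-12-07, add 308 days
December 2012 has 31 days: 31 - 7 = 24 days to December 31 -> 284 left
January 2013 has 31 days -> 253 left
February 2013 has 28 days -> 225 left
March 2013 has 31 days -> 194 left
April 2013 has 30 days -> 164 left
May 2013 has 31 days -> 133 left
June 2013 has 30 days -> 103 left
July 2013 has 31 days -> 72 left
August 2013 has 31 days -> 41 left
September 2013 has 30 days -> 11 left
October 2013: 11 <= 31 -> lands on October 11

Result: 2013-10-11


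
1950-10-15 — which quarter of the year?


Month: October (month 10)
Q1: Jan-Mar, Q2: Apr-Jun, Q3: Jul-Sep, Q4: Oct-Dec

Q4


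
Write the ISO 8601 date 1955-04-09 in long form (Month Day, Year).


ISO 1955-04-09 parses as year=1955, month=04, day=09
Month 4 -> April

April 9, 1955


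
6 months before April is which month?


April is month 4
4 - 6 = -2; wrap: -2 + 12 = 10

October


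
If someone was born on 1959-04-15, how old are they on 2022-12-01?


Birth: 1959-04-15
Reference: 2022-12-01
Year difference: 2022 - 1959 = 63

63 years old


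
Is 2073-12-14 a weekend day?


Anchor: Jan 1, 2073. With p = 2073 - 1 = 2072: (p + p//4 - p//100 + p//400) mod 7 = (2072 + 518 - 20 + 5) mod 7 = 2575 mod 7 = 6 -> Sunday (Mon=0 ... Sun=6)
Day of year: 348; offset = 347
Weekday index = (6 + 347) mod 7 = 3 -> Thursday
Weekend days: Saturday, Sunday

No


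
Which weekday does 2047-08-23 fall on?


Date: August 23, 2047
Anchor: Jan 1, 2047. With p = 2047 - 1 = 2046: (p + p//4 - p//100 + p//400) mod 7 = (2046 + 511 - 20 + 5) mod 7 = 2542 mod 7 = 1 -> Tuesday (Mon=0 ... Sun=6)
Days before August (Jan-Jul): 212; offset = 212 + 23 - 1 = 234
Weekday index = (1 + 234) mod 7 = 4

Day of the week: Friday


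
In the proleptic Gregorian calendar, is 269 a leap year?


Gregorian leap year rule: divisible by 4, but not by 100, unless also by 400.
269 is not divisible by 4 -> not a leap year

No


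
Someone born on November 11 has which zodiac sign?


Date: November 11
Conventional tropical zodiac dates: Scorpio from October 23 onward; Sagittarius starts November 22
November 11 falls within the Scorpio range

Scorpio


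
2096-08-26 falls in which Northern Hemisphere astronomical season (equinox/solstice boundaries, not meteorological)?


Date: August 26
Astronomical Summer (approx.; exact equinox/solstice day varies by year): June 21 to September 21
August 26 falls within the Summer window

Summer


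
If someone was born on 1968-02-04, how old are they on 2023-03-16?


Birth: 1968-02-04
Reference: 2023-03-16
Year difference: 2023 - 1968 = 55

55 years old


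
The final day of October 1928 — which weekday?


October 1928 has 31 days
Anchor: Jan 1, 1928. With p = 1928 - 1 = 1927: (p + p//4 - p//100 + p//400) mod 7 = (1927 + 481 - 19 + 4) mod 7 = 2393 mod 7 = 6 -> Sunday (Mon=0 ... Sun=6)
Days before October (Jan-Sep): 274; October 1 index = (6 + 274) mod 7 = 0 -> Monday
Last day offset: 31 - 1 = 30 days
Weekday index = (0 + 30) mod 7 = 2

Wednesday, October 31


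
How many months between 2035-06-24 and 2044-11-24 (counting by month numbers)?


From June 2035 to November 2044
9 years * 12 = 108 months, plus 5 months = 113

113 months


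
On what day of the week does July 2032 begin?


Target: July 1, 2032
Anchor: Jan 1, 2032. With p = 2032 - 1 = 2031: (p + p//4 - p//100 + p//400) mod 7 = (2031 + 507 - 20 + 5) mod 7 = 2523 mod 7 = 3 -> Thursday (Mon=0 ... Sun=6)
Days before July (Jan-Jun): 182 days
Weekday index = (3 + 182) mod 7 = 3

Thursday


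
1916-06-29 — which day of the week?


Date: June 29, 1916
Anchor: Jan 1, 1916. With p = 1916 - 1 = 1915: (p + p//4 - p//100 + p//400) mod 7 = (1915 + 478 - 19 + 4) mod 7 = 2378 mod 7 = 5 -> Saturday (Mon=0 ... Sun=6)
Days before June (Jan-May): 152; offset = 152 + 29 - 1 = 180
Weekday index = (5 + 180) mod 7 = 3

Day of the week: Thursday


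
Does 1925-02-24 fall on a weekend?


Anchor: Jan 1, 1925. With p = 1925 - 1 = 1924: (p + p//4 - p//100 + p//400) mod 7 = (1924 + 481 - 19 + 4) mod 7 = 2390 mod 7 = 3 -> Thursday (Mon=0 ... Sun=6)
Day of year: 55; offset = 54
Weekday index = (3 + 54) mod 7 = 1 -> Tuesday
Weekend days: Saturday, Sunday

No


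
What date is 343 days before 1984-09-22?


Start: 1984-09-22, subtract 343 days
Back 22 days from September 22 reaches August 31, 1984 -> 321 left
August 1984 has 31 days -> back to July 31, 1984 -> 290 left
July 1984 has 31 days -> back to June 30, 1984 -> 259 left
June 1984 has 30 days -> back to May 31, 1984 -> 229 left
May 1984 has 31 days -> back to April 30, 1984 -> 198 left
April 1984 has 30 days -> back to March 31, 1984 -> 168 left
March 1984 has 31 days -> back to February 29, 1984 -> 137 left
February 1984 has 29 days -> back to January 31, 1984 -> 108 left
January 1984 has 31 days -> back to December 31, 1983 -> 77 left
December 1983 has 31 days -> back to November 30, 1983 -> 46 left
November 1983 has 30 days -> back to October 31, 1983 -> 16 left
October 1983: 31 - 16 = 15 -> lands on October 15

Result: 1983-10-15


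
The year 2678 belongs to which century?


Century = (year - 1) // 100 + 1
= (2678 - 1) // 100 + 1
= 2677 // 100 + 1
= 26 + 1

27th century


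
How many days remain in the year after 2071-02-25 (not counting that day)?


Day of year: 56 of 365
Remaining = 365 - 56

309 days


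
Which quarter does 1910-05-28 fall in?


Month: May (month 5)
Q1: Jan-Mar, Q2: Apr-Jun, Q3: Jul-Sep, Q4: Oct-Dec

Q2


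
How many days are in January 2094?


January 2094

31 days


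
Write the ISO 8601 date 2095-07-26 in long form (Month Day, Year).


ISO 2095-07-26 parses as year=2095, month=07, day=26
Month 7 -> July

July 26, 2095


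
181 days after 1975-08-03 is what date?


Start: 1975-08-03, add 181 days
August 1975 has 31 days: 31 - 3 = 28 days to August 31 -> 153 left
September 1975 has 30 days -> 123 left
October 1975 has 31 days -> 92 left
November 1975 has 30 days -> 62 left
December 1975 has 31 days -> 31 left
January 1976: 31 <= 31 -> lands on January 31

Result: 1976-01-31


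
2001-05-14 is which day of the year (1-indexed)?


Date: May 14, 2001
Days in months 1 through 4: 120
Plus 14 days in May

Day of year: 134


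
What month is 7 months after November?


November is month 11
11 + 7 = 18; wrap: 18 - 12 = 6

June


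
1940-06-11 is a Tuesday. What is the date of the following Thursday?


Current: Tuesday
Target: Thursday
Days ahead: 2

Next Thursday: 1940-06-13


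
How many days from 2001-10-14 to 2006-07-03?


From 2001-10-14 to 2006-07-03
2001-10-14: days before October = 31 + 28 + 31 + 30 + 31 + 30 + 31 + 31 + 30 = 273 (2001 is not a leap year); day of year = 273 + 14 = 287
2006-07-03: days before July = 31 + 28 + 31 + 30 + 31 + 30 = 181 (2006 is not a leap year); day of year = 181 + 3 = 184
Rest of 2001: 365 - 287 = 78
Full years 2002 (365), 2003 (365), 2004 (366), 2005 (365): 1461
Total = 78 + 1461 + 184 = 1723

1723 days


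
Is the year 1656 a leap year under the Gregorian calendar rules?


Gregorian leap year rule: divisible by 4, but not by 100, unless also by 400.
1656 is divisible by 4 but not 100 -> leap year

Yes


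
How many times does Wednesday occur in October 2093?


October 2093 has 31 days
Anchor: Jan 1, 2093. With p = 2093 - 1 = 2092: (p + p//4 - p//100 + p//400) mod 7 = (2092 + 523 - 20 + 5) mod 7 = 2600 mod 7 = 3 -> Thursday (Mon=0 ... Sun=6)
Days before October (Jan-Sep): 273; October 1 index = (3 + 273) mod 7 = 3 -> Thursday
First Wednesday is October 7
Wednesdays: 7, 14, 21, 28

4 Wednesdays


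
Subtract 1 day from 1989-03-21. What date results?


Start: 1989-03-21, subtract 1 day
21 - 1 = 20 stays within March 1989

Result: 1989-03-20


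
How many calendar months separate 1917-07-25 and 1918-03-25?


From July 1917 to March 1918
1 year * 12 = 12 months, minus 4 months = 8

8 months


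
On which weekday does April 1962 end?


April 1962 has 30 days
Anchor: Jan 1, 1962. With p = 1962 - 1 = 1961: (p + p//4 - p//100 + p//400) mod 7 = (1961 + 490 - 19 + 4) mod 7 = 2436 mod 7 = 0 -> Monday (Mon=0 ... Sun=6)
Days before April (Jan-Mar): 90; April 1 index = (0 + 90) mod 7 = 6 -> Sunday
Last day offset: 30 - 1 = 29 days
Weekday index = (6 + 29) mod 7 = 0

Monday, April 30


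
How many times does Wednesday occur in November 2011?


November 2011 has 30 days
Anchor: Jan 1, 2011. With p = 2011 - 1 = 2010: (p + p//4 - p//100 + p//400) mod 7 = (2010 + 502 - 20 + 5) mod 7 = 2497 mod 7 = 5 -> Saturday (Mon=0 ... Sun=6)
Days before November (Jan-Oct): 304; November 1 index = (5 + 304) mod 7 = 1 -> Tuesday
First Wednesday is November 2
Wednesdays: 2, 9, 16, 23, 30

5 Wednesdays
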